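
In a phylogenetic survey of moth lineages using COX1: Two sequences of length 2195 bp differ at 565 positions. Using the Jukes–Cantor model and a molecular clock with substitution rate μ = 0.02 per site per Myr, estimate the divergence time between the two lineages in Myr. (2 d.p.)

7.88

p = 565/2195 ≈ 0.257403.
d = −(3/4) ln(1 − 4p/3) = −0.75 ln(1 − 0.343204) = −0.75 ln(0.656796)
  = −0.75 × (-0.420382) = 0.315287 substitutions/site.
Under a molecular clock d = 2μt, so t = d/(2μ) = 0.315287 / (2 × 0.02) = 7.88 Myr.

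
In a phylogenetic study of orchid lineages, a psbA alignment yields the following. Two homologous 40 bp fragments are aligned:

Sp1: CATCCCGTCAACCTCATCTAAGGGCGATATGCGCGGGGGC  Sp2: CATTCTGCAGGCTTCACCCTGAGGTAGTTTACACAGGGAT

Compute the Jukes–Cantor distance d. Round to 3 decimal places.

0.903

The sequences differ at 21 of 40 sites, so p = 21/40 = 0.525.
d = −(3/4) ln(1 − 4p/3) = −0.75 ln(1 − 0.7) = −0.75 ln(0.3)
  = −0.75 × (-1.203973) = 0.902980 substitutions/site.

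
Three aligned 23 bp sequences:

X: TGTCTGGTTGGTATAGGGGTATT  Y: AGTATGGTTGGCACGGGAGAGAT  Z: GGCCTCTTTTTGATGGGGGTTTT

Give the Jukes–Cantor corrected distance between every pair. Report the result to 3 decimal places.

d(X,Y) = 0.553, d(X,Z) = 0.553, d(Y,Z) = 1.051

X–Y: 9/23 sites differ → p ≈ 0.391304, d = −0.75 ln(1 − 0.521739) = 0.553199 ≈ 0.553.
X–Z: 9/23 sites differ → p ≈ 0.391304, d = −0.75 ln(1 − 0.521739) = 0.553199 ≈ 0.553.
Y–Z: 13/23 sites differ → p ≈ 0.565217, d = −0.75 ln(1 − 0.753623) = 1.050669 ≈ 1.051.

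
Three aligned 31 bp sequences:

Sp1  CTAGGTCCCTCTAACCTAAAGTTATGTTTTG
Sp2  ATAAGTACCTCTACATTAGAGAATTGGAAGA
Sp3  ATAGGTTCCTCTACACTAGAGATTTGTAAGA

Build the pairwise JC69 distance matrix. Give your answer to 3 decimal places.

d(Sp1,Sp2) = 0.777, d(Sp1,Sp3) = 0.481, d(Sp2,Sp3) = 0.182

Sp1–Sp2: 15/31 sites differ → p ≈ 0.483871, d = −0.75 ln(1 − 0.645161) = 0.777068 ≈ 0.777.
Sp1–Sp3: 11/31 sites differ → p ≈ 0.354839, d = −0.75 ln(1 − 0.473119) = 0.480585 ≈ 0.481.
Sp2–Sp3: 5/31 sites differ → p ≈ 0.16129, d = −0.75 ln(1 − 0.215053) = 0.181604 ≈ 0.182.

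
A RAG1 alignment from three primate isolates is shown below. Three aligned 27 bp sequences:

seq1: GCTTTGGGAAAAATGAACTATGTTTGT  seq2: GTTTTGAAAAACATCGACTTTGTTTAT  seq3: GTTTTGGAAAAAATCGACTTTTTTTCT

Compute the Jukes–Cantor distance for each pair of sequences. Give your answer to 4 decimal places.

seq1–seq2: 8/27 sites differ → p ≈ 0.296296, d = −0.75 ln(1 − 0.395061) = 0.376971 ≈ 0.3770.
seq1–seq3: 7/27 sites differ → p ≈ 0.259259, d = −0.75 ln(1 − 0.345679) = 0.318118 ≈ 0.3181.
seq2–seq3: 4/27 sites differ → p ≈ 0.148148, d = −0.75 ln(1 − 0.197531) = 0.165047 ≈ 0.1650.

d(seq1,seq2) = 0.3770, d(seq1,seq3) = 0.3181, d(seq2,seq3) = 0.1650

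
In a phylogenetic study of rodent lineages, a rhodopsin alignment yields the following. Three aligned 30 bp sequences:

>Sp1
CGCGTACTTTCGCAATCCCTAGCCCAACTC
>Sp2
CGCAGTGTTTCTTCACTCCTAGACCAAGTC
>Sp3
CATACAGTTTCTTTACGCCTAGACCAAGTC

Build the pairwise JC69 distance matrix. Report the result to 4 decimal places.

d(Sp1,Sp2) = 0.5034, d(Sp1,Sp3) = 0.5716, d(Sp2,Sp3) = 0.2326

Sp1–Sp2: 11/30 sites differ → p ≈ 0.366667, d = −0.75 ln(1 − 0.488889) = 0.503376 ≈ 0.5034.
Sp1–Sp3: 12/30 sites differ → p = 0.4, d = −0.75 ln(1 − 0.533333) = 0.571605 ≈ 0.5716.
Sp2–Sp3: 6/30 sites differ → p = 0.2, d = −0.75 ln(1 − 0.266667) = 0.232617 ≈ 0.2326.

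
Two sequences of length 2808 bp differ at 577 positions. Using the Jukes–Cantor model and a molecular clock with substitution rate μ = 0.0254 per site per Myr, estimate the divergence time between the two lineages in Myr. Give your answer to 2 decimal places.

p = 577/2808 ≈ 0.205484.
d = −(3/4) ln(1 − 4p/3) = −0.75 ln(1 − 0.273979) = −0.75 ln(0.726021)
  = −0.75 × (-0.320176) = 0.240132 substitutions/site.
Under a molecular clock d = 2μt, so t = d/(2μ) = 0.240132 / (2 × 0.0254) = 4.73 Myr.

4.73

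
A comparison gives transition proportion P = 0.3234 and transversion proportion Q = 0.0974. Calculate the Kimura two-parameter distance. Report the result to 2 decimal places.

Under the Kimura two-parameter model, d = −½ ln(1 − 2P − Q) − ¼ ln(1 − 2Q).
1 − 2P − Q = 0.2558, giving −½ ln(0.2558) = 0.681680.
1 − 2Q = 0.8052, giving −¼ ln(0.8052) = 0.054166.
d = 0.681680 + 0.054166 = 0.735846.

0.74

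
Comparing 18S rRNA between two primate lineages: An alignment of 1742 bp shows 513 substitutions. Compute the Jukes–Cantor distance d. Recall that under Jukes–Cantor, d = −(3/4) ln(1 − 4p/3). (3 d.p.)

0.374

p = 513/1742 ≈ 0.294489.
d = −(3/4) ln(1 − 4p/3) = −0.75 ln(1 − 0.392652) = −0.75 ln(0.607348)
  = −0.75 × (-0.498653) = 0.373990 substitutions/site.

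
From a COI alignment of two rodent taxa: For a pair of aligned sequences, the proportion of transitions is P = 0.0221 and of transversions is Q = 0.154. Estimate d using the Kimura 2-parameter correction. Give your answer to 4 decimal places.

Under the Kimura two-parameter model, d = −½ ln(1 − 2P − Q) − ¼ ln(1 − 2Q).
1 − 2P − Q = 0.8018, giving −½ ln(0.8018) = 0.110448.
1 − 2Q = 0.692, giving −¼ ln(0.692) = 0.092042.
d = 0.110448 + 0.092042 = 0.202490.

0.2025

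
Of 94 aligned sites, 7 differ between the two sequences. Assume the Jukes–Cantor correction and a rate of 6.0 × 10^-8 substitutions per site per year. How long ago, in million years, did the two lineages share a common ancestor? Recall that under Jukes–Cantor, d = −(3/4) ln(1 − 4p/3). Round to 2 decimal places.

p = 7/94 ≈ 0.074468.
d = −(3/4) ln(1 − 4p/3) = −0.75 ln(1 − 0.099291) = −0.75 ln(0.900709)
  = −0.75 × (-0.104573) = 0.078430 substitutions/site.
Under a molecular clock d = 2μt, so t = d/(2μ) = 0.078430 / (2 × 6.0 × 10^-8) = 0.65 million years.

0.65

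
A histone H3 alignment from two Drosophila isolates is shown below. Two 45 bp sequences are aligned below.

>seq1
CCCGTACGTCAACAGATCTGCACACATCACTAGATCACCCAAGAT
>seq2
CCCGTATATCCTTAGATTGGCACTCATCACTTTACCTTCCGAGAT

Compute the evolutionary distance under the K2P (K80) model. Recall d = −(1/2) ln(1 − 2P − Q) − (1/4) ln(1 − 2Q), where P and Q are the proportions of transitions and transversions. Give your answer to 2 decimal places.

Of 45 sites, 7 differences are transitions and 7 are transversions, so P = 7/45 ≈ 0.155556 and Q = 7/45 ≈ 0.155556.
Under the Kimura two-parameter model, d = −½ ln(1 − 2P − Q) − ¼ ln(1 − 2Q).
1 − 2P − Q = 0.533332, giving −½ ln(0.533332) = 0.314306.
1 − 2Q = 0.688888, giving −¼ ln(0.688888) = 0.093169.
d = 0.314306 + 0.093169 = 0.407475.

0.41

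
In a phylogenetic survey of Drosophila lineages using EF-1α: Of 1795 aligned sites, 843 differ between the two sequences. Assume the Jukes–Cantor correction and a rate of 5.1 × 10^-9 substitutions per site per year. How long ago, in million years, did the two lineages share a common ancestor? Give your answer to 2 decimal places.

72.35

p = 843/1795 ≈ 0.469638.
d = −(3/4) ln(1 − 4p/3) = −0.75 ln(1 − 0.626184) = −0.75 ln(0.373816)
  = −0.75 × (-0.983992) = 0.737994 substitutions/site.
Under a molecular clock d = 2μt, so t = d/(2μ) = 0.737994 / (2 × 5.1 × 10^-9) = 72.35 million years.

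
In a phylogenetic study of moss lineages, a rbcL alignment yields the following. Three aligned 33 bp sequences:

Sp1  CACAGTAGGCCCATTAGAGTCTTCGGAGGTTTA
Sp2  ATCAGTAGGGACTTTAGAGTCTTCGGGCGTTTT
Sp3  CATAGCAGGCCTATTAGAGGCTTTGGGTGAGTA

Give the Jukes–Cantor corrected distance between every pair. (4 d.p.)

d(Sp1,Sp2) = 0.2928, d(Sp1,Sp3) = 0.3390, d(Sp2,Sp3) = 0.6254

Sp1–Sp2: 8/33 sites differ → p ≈ 0.242424, d = −0.75 ln(1 − 0.323232) = 0.292820 ≈ 0.2928.
Sp1–Sp3: 9/33 sites differ → p ≈ 0.272727, d = −0.75 ln(1 − 0.363636) = 0.338988 ≈ 0.3390.
Sp2–Sp3: 14/33 sites differ → p ≈ 0.424242, d = −0.75 ln(1 − 0.565656) = 0.625439 ≈ 0.6254.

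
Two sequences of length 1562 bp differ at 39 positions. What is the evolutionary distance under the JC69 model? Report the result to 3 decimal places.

0.025

p = 39/1562 ≈ 0.024968.
d = −(3/4) ln(1 − 4p/3) = −0.75 ln(1 − 0.033291) = −0.75 ln(0.966709)
  = −0.75 × (-0.033858) = 0.025394 substitutions/site.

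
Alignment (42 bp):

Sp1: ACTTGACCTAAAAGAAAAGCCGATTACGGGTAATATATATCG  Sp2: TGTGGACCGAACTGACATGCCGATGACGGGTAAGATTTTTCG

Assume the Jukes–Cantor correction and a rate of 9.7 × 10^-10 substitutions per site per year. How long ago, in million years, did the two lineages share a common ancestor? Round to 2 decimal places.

185.40

The sequences differ at 12 of 42 sites, so p = 12/42 ≈ 0.285714.
d = −(3/4) ln(1 − 4p/3) = −0.75 ln(1 − 0.380952) = −0.75 ln(0.619048)
  = −0.75 × (-0.479572) = 0.359679 substitutions/site.
Under a molecular clock d = 2μt, so t = d/(2μ) = 0.359679 / (2 × 9.7 × 10^-10) = 185.40 million years.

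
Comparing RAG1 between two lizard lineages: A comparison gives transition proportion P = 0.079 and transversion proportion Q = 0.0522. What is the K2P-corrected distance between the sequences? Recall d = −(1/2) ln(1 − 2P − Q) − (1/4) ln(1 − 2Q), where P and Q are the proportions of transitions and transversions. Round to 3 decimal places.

0.146

Under the Kimura two-parameter model, d = −½ ln(1 − 2P − Q) − ¼ ln(1 − 2Q).
1 − 2P − Q = 0.7898, giving −½ ln(0.7898) = 0.117988.
1 − 2Q = 0.8956, giving −¼ ln(0.8956) = 0.027565.
d = 0.117988 + 0.027565 = 0.145553.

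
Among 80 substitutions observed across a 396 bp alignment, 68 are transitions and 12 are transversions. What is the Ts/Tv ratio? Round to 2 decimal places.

R = 68/12 = 5.666666… ≈ 5.67 (to 2 d.p.).

5.67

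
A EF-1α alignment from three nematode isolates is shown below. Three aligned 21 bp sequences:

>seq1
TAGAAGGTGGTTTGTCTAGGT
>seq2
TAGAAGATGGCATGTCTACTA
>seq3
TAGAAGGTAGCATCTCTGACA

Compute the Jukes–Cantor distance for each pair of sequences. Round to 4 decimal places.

seq1–seq2: 6/21 sites differ → p ≈ 0.285714, d = −0.75 ln(1 − 0.380952) = 0.359679 ≈ 0.3597.
seq1–seq3: 8/21 sites differ → p ≈ 0.380952, d = −0.75 ln(1 − 0.507936) = 0.531860 ≈ 0.5319.
seq2–seq3: 6/21 sites differ → p ≈ 0.285714, d = −0.75 ln(1 − 0.380952) = 0.359679 ≈ 0.3597.

d(seq1,seq2) = 0.3597, d(seq1,seq3) = 0.5319, d(seq2,seq3) = 0.3597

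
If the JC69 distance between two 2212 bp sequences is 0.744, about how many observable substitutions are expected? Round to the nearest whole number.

Invert JC69: p = (3/4)(1 − e^(−4d/3)) = 0.75 × (1 − e^(-0.992)) = 0.75 × (1 − 0.370834) = 0.471875.
Expected differing sites = pL ≈ 0.471875 × 2212 = 1043.7875 ≈ 1044.

1044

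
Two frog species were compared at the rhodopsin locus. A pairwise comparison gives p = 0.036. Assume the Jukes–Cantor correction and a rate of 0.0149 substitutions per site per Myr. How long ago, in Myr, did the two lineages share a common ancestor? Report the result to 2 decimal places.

d = −(3/4) ln(1 − 4p/3) = −0.75 ln(1 − 0.048) = −0.75 ln(0.952)
  = −0.75 × (-0.049190) = 0.036893 substitutions/site.
Under a molecular clock d = 2μt, so t = d/(2μ) = 0.036893 / (2 × 0.0149) = 1.24 Myr.

1.24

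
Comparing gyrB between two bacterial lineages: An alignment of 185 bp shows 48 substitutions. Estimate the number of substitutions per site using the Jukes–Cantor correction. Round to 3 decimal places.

p = 48/185 ≈ 0.259459.
d = −(3/4) ln(1 − 4p/3) = −0.75 ln(1 − 0.345945) = −0.75 ln(0.654055)
  = −0.75 × (-0.424564) = 0.318423 substitutions/site.

0.318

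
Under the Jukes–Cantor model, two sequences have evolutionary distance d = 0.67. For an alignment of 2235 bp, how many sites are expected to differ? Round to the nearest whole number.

990

Invert JC69: p = (3/4)(1 − e^(−4d/3)) = 0.75 × (1 − e^(-0.893333)) = 0.75 × (1 − 0.409289) = 0.443033.
Expected differing sites = pL ≈ 0.443033 × 2235 = 990.178755 ≈ 990.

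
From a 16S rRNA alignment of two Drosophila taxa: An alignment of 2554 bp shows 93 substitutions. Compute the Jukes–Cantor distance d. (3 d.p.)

p = 93/2554 ≈ 0.036413.
d = −(3/4) ln(1 − 4p/3) = −0.75 ln(1 − 0.048551) = −0.75 ln(0.951449)
  = −0.75 × (-0.049769) = 0.037327 substitutions/site.

0.037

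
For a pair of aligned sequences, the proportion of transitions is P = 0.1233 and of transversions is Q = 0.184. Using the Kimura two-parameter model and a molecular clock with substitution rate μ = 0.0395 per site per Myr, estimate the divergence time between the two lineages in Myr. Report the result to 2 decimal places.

5.02

Under the Kimura two-parameter model, d = −½ ln(1 − 2P − Q) − ¼ ln(1 − 2Q).
1 − 2P − Q = 0.5694, giving −½ ln(0.5694) = 0.281586.
1 − 2Q = 0.632, giving −¼ ln(0.632) = 0.114716.
d = 0.281586 + 0.114716 = 0.396302.
Under a molecular clock d = 2μt, so t = d/(2μ) = 0.396302 / (2 × 0.0395) = 5.02 Myr.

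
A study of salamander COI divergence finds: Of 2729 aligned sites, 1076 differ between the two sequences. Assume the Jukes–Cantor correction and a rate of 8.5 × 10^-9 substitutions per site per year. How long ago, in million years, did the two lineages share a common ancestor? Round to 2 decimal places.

32.91

p = 1076/2729 ≈ 0.394284.
d = −(3/4) ln(1 − 4p/3) = −0.75 ln(1 − 0.525712) = −0.75 ln(0.474288)
  = −0.75 × (-0.745941) = 0.559456 substitutions/site.
Under a molecular clock d = 2μt, so t = d/(2μ) = 0.559456 / (2 × 8.5 × 10^-9) = 32.91 million years.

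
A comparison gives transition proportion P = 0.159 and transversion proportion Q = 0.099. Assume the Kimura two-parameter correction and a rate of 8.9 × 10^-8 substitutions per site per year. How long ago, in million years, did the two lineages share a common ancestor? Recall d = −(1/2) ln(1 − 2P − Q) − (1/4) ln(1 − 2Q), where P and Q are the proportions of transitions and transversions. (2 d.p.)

Under the Kimura two-parameter model, d = −½ ln(1 − 2P − Q) − ¼ ln(1 − 2Q).
1 − 2P − Q = 0.583, giving −½ ln(0.583) = 0.269784.
1 − 2Q = 0.802, giving −¼ ln(0.802) = 0.055162.
d = 0.269784 + 0.055162 = 0.324946.
Under a molecular clock d = 2μt, so t = d/(2μ) = 0.324946 / (2 × 8.9 × 10^-8) = 1.83 million years.

1.83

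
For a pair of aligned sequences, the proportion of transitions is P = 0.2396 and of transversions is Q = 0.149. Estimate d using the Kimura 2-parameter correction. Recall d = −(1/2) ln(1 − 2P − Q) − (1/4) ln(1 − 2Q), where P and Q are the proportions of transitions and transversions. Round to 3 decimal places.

Under the Kimura two-parameter model, d = −½ ln(1 − 2P − Q) − ¼ ln(1 − 2Q).
1 − 2P − Q = 0.3718, giving −½ ln(0.3718) = 0.494700.
1 − 2Q = 0.702, giving −¼ ln(0.702) = 0.088455.
d = 0.494700 + 0.088455 = 0.583155.

0.583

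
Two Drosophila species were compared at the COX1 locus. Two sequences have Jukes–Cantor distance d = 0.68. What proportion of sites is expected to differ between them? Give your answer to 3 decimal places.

0.447

p = (3/4)(1 − e^(−4d/3)) = 0.75 × (1 − e^(-0.906667)) = 0.75 × (1 − 0.403868) = 0.447099.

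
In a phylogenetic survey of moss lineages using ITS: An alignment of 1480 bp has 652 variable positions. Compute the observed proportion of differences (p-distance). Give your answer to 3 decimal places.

p = 652/1480 = 0.440540… ≈ 0.441 (to 3 d.p.).

0.441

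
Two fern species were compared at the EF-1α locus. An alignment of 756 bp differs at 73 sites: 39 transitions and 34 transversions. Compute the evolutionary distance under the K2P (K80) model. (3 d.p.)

P = 39/756 ≈ 0.051587 and Q = 34/756 ≈ 0.044974.
Under the Kimura two-parameter model, d = −½ ln(1 − 2P − Q) − ¼ ln(1 − 2Q).
1 − 2P − Q = 0.851852, giving −½ ln(0.851852) = 0.080171.
1 − 2Q = 0.910052, giving −¼ ln(0.910052) = 0.023563.
d = 0.080171 + 0.023563 = 0.103734.

0.104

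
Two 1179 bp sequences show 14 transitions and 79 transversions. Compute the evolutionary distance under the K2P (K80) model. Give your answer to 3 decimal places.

0.084

P = 14/1179 ≈ 0.011874 and Q = 79/1179 ≈ 0.067006.
Under the Kimura two-parameter model, d = −½ ln(1 − 2P − Q) − ¼ ln(1 − 2Q).
1 − 2P − Q = 0.909246, giving −½ ln(0.909246) = 0.047570.
1 − 2Q = 0.865988, giving −¼ ln(0.865988) = 0.035971.
d = 0.047570 + 0.035971 = 0.083541.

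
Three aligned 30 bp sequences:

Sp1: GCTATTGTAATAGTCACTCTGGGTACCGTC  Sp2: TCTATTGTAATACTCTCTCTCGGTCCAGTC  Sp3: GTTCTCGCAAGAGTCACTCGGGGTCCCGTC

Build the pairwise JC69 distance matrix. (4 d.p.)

d(Sp1,Sp2) = 0.2326, d(Sp1,Sp3) = 0.2795, d(Sp2,Sp3) = 0.5034

Sp1–Sp2: 6/30 sites differ → p = 0.2, d = −0.75 ln(1 − 0.266667) = 0.232617 ≈ 0.2326.
Sp1–Sp3: 7/30 sites differ → p ≈ 0.233333, d = −0.75 ln(1 − 0.311111) = 0.279506 ≈ 0.2795.
Sp2–Sp3: 11/30 sites differ → p ≈ 0.366667, d = −0.75 ln(1 − 0.488889) = 0.503376 ≈ 0.5034.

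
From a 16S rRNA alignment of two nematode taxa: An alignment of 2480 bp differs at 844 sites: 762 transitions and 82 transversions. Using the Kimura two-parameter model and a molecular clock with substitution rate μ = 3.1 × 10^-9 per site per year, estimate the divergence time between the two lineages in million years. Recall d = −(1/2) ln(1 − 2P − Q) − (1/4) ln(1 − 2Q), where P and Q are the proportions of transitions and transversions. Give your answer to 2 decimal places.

86.87

P = 762/2480 ≈ 0.307258 and Q = 82/2480 ≈ 0.033065.
Under the Kimura two-parameter model, d = −½ ln(1 − 2P − Q) − ¼ ln(1 − 2Q).
1 − 2P − Q = 0.352419, giving −½ ln(0.352419) = 0.521467.
1 − 2Q = 0.93387, giving −¼ ln(0.93387) = 0.017105.
d = 0.521467 + 0.017105 = 0.538572.
Under a molecular clock d = 2μt, so t = d/(2μ) = 0.538572 / (2 × 3.1 × 10^-9) = 86.87 million years.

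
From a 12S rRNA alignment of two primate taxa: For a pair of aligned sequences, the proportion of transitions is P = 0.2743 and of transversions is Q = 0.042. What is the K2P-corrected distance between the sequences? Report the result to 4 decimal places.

0.4685

Under the Kimura two-parameter model, d = −½ ln(1 − 2P − Q) − ¼ ln(1 − 2Q).
1 − 2P − Q = 0.4094, giving −½ ln(0.4094) = 0.446531.
1 − 2Q = 0.916, giving −¼ ln(0.916) = 0.021935.
d = 0.446531 + 0.021935 = 0.468466.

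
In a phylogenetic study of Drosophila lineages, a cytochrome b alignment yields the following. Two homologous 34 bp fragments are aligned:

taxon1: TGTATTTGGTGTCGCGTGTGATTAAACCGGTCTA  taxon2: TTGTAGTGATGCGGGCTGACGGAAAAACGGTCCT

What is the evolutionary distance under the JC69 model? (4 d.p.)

0.9178

The sequences differ at 18 of 34 sites, so p = 18/34 ≈ 0.529412.
d = −(3/4) ln(1 − 4p/3) = −0.75 ln(1 − 0.705883) = −0.75 ln(0.294117)
  = −0.75 × (-1.223778) = 0.917834 substitutions/site.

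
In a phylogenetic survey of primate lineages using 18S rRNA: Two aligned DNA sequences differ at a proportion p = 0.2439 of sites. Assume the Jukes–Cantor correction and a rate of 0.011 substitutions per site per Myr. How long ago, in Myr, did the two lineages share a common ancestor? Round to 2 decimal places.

d = −(3/4) ln(1 − 4p/3) = −0.75 ln(1 − 0.3252) = −0.75 ln(0.6748)
  = −0.75 × (-0.393339) = 0.295004 substitutions/site.
Under a molecular clock d = 2μt, so t = d/(2μ) = 0.295004 / (2 × 0.011) = 13.41 Myr.

13.41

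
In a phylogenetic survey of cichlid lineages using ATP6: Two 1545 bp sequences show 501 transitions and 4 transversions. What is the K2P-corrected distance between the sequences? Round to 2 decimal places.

0.53

P = 501/1545 ≈ 0.324272 and Q = 4/1545 ≈ 0.002589.
Under the Kimura two-parameter model, d = −½ ln(1 − 2P − Q) − ¼ ln(1 − 2Q).
1 − 2P − Q = 0.348867, giving −½ ln(0.348867) = 0.526532.
1 − 2Q = 0.994822, giving −¼ ln(0.994822) = 0.001298.
d = 0.526532 + 0.001298 = 0.527830.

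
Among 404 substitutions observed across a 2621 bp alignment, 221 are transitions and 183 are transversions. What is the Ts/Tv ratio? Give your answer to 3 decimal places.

R = 221/183 = 1.207650… ≈ 1.208 (to 3 d.p.).

1.208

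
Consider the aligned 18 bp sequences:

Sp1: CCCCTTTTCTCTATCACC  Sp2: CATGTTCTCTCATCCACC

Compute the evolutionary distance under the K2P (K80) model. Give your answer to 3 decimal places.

0.552

Of 18 sites, 3 differences are transitions and 4 are transversions, so P = 3/18 ≈ 0.166667 and Q = 4/18 ≈ 0.222222.
Under the Kimura two-parameter model, d = −½ ln(1 − 2P − Q) − ¼ ln(1 − 2Q).
1 − 2P − Q = 0.444444, giving −½ ln(0.444444) = 0.405466.
1 − 2Q = 0.555556, giving −¼ ln(0.555556) = 0.146946.
d = 0.405466 + 0.146946 = 0.552412.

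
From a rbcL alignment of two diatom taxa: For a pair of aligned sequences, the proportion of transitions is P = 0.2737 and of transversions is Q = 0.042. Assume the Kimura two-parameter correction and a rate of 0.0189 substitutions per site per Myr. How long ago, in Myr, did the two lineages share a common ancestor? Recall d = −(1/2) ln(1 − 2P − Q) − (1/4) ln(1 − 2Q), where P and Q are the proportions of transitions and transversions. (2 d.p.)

12.35

Under the Kimura two-parameter model, d = −½ ln(1 − 2P − Q) − ¼ ln(1 − 2Q).
1 − 2P − Q = 0.4106, giving −½ ln(0.4106) = 0.445068.
1 − 2Q = 0.916, giving −¼ ln(0.916) = 0.021935.
d = 0.445068 + 0.021935 = 0.467003.
Under a molecular clock d = 2μt, so t = d/(2μ) = 0.467003 / (2 × 0.0189) = 12.35 Myr.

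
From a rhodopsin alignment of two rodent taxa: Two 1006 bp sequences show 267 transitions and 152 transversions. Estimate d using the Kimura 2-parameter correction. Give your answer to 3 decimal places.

0.663

P = 267/1006 ≈ 0.265408 and Q = 152/1006 ≈ 0.151093.
Under the Kimura two-parameter model, d = −½ ln(1 − 2P − Q) − ¼ ln(1 − 2Q).
1 − 2P − Q = 0.318091, giving −½ ln(0.318091) = 0.572709.
1 − 2Q = 0.697814, giving −¼ ln(0.697814) = 0.089951.
d = 0.572709 + 0.089951 = 0.662660.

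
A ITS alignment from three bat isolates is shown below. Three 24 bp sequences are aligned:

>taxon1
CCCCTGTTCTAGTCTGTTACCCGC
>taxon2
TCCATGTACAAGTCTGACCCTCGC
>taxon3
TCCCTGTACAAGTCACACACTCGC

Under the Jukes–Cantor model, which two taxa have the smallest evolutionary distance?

taxon1–taxon2: 8/24 differ, p = 0.333, d = 0.441.
taxon1–taxon3: 8/24 differ, p = 0.333, d = 0.441.
taxon2–taxon3: 4/24 differ, p = 0.167, d = 0.188.
The smallest distance is between taxon2 and taxon3.

taxon2 and taxon3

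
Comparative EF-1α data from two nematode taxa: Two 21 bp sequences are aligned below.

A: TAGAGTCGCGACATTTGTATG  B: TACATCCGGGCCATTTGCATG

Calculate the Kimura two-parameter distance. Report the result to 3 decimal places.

0.360

Of 21 sites, 2 differences are transitions and 4 are transversions, so P = 2/21 ≈ 0.095238 and Q = 4/21 ≈ 0.190476.
Under the Kimura two-parameter model, d = −½ ln(1 − 2P − Q) − ¼ ln(1 − 2Q).
1 − 2P − Q = 0.619048, giving −½ ln(0.619048) = 0.239786.
1 − 2Q = 0.619048, giving −¼ ln(0.619048) = 0.119893.
d = 0.239786 + 0.119893 = 0.359679.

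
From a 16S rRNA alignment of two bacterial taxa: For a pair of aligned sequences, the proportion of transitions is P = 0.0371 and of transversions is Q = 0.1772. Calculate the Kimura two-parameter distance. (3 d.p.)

Under the Kimura two-parameter model, d = −½ ln(1 − 2P − Q) − ¼ ln(1 − 2Q).
1 − 2P − Q = 0.7486, giving −½ ln(0.7486) = 0.144775.
1 − 2Q = 0.6456, giving −¼ ln(0.6456) = 0.109394.
d = 0.144775 + 0.109394 = 0.254169.

0.254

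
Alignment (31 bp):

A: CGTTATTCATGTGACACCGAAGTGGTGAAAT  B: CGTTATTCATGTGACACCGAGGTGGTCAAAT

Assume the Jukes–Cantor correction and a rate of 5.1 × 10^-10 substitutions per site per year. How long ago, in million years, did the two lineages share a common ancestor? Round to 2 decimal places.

66.14

The sequences differ at 2 of 31 sites (21, 27), so p = 2/31 ≈ 0.064516.
d = −(3/4) ln(1 − 4p/3) = −0.75 ln(1 − 0.086021) = −0.75 ln(0.913979)
  = −0.75 × (-0.089948) = 0.067461 substitutions/site.
Under a molecular clock d = 2μt, so t = d/(2μ) = 0.067461 / (2 × 5.1 × 10^-10) = 66.14 million years.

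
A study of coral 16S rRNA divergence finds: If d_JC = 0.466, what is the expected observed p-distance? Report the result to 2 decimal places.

p = (3/4)(1 − e^(−4d/3)) = 0.75 × (1 − e^(-0.621333)) = 0.75 × (1 − 0.537228) = 0.347079.

0.35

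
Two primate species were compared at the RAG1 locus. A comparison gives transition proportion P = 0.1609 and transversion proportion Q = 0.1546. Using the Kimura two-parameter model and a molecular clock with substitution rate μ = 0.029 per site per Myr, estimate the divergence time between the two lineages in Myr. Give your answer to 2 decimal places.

Under the Kimura two-parameter model, d = −½ ln(1 − 2P − Q) − ¼ ln(1 − 2Q).
1 − 2P − Q = 0.5236, giving −½ ln(0.5236) = 0.323514.
1 − 2Q = 0.6908, giving −¼ ln(0.6908) = 0.092476.
d = 0.323514 + 0.092476 = 0.415990.
Under a molecular clock d = 2μt, so t = d/(2μ) = 0.415990 / (2 × 0.029) = 7.17 Myr.

7.17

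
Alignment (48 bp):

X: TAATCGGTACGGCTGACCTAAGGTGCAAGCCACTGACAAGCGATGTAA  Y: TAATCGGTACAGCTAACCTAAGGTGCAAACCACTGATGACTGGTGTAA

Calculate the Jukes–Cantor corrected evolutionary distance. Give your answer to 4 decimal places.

The sequences differ at 8 of 48 sites (11, 15, 29, 37, 38, 40, 41, 43), so p = 8/48 ≈ 0.166667.
d = −(3/4) ln(1 − 4p/3) = −0.75 ln(1 − 0.222223) = −0.75 ln(0.777777)
  = −0.75 × (-0.251315) = 0.188486 substitutions/site.

0.1885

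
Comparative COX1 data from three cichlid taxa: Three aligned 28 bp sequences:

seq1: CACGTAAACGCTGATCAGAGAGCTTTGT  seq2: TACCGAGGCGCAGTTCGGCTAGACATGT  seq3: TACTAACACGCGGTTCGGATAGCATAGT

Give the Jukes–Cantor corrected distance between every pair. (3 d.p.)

d(seq1,seq2) = 0.724, d(seq1,seq3) = 0.485, d(seq2,seq3) = 0.485

seq1–seq2: 13/28 sites differ → p ≈ 0.464286, d = −0.75 ln(1 − 0.619048) = 0.723811 ≈ 0.724.
seq1–seq3: 10/28 sites differ → p ≈ 0.357143, d = −0.75 ln(1 − 0.476191) = 0.484971 ≈ 0.485.
seq2–seq3: 10/28 sites differ → p ≈ 0.357143, d = −0.75 ln(1 − 0.476191) = 0.484971 ≈ 0.485.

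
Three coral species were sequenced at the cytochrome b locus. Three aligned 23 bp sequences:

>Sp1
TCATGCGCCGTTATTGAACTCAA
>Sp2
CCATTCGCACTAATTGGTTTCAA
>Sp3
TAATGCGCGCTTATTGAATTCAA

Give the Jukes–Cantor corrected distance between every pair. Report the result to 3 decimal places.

d(Sp1,Sp2) = 0.467, d(Sp1,Sp3) = 0.198, d(Sp2,Sp3) = 0.390

Sp1–Sp2: 8/23 sites differ → p ≈ 0.347826, d = −0.75 ln(1 − 0.463768) = 0.467391 ≈ 0.467.
Sp1–Sp3: 4/23 sites differ → p ≈ 0.173913, d = −0.75 ln(1 − 0.231884) = 0.197861 ≈ 0.198.
Sp2–Sp3: 7/23 sites differ → p ≈ 0.304348, d = −0.75 ln(1 − 0.405797) = 0.390401 ≈ 0.390.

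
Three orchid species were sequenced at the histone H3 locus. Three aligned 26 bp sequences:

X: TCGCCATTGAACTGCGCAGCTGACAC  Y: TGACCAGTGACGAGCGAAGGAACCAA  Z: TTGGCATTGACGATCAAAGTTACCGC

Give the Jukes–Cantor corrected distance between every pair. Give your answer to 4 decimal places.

d(X,Y) = 0.7166, d(X,Z) = 0.7166, d(Y,Z) = 0.5393

X–Y: 12/26 sites differ → p ≈ 0.461538, d = −0.75 ln(1 − 0.615384) = 0.716632 ≈ 0.7166.
X–Z: 12/26 sites differ → p ≈ 0.461538, d = −0.75 ln(1 − 0.615384) = 0.716632 ≈ 0.7166.
Y–Z: 10/26 sites differ → p ≈ 0.384615, d = −0.75 ln(1 − 0.51282) = 0.539341 ≈ 0.5393.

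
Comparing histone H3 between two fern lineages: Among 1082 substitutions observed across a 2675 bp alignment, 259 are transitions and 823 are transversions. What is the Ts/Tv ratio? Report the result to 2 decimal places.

R = 259/823 = 0.314702… ≈ 0.31 (to 2 d.p.).

0.31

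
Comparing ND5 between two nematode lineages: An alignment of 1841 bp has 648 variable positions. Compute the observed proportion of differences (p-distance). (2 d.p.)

p = 648/1841 = 0.351982… ≈ 0.35 (to 2 d.p.).

0.35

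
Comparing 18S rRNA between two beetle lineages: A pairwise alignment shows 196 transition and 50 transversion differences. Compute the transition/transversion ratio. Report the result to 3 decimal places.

R = 196/50 = 3.920.

3.920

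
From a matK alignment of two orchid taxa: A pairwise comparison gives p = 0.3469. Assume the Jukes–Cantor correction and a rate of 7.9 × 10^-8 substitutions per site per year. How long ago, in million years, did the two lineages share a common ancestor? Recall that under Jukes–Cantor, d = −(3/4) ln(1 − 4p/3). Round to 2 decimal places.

2.95

d = −(3/4) ln(1 − 4p/3) = −0.75 ln(1 − 0.462533) = −0.75 ln(0.537467)
  = −0.75 × (-0.620888) = 0.465666 substitutions/site.
Under a molecular clock d = 2μt, so t = d/(2μ) = 0.465666 / (2 × 7.9 × 10^-8) = 2.95 million years.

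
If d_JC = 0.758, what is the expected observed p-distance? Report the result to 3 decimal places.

p = (3/4)(1 − e^(−4d/3)) = 0.75 × (1 − e^(-1.010667)) = 0.75 × (1 − 0.363976) = 0.477018.

0.477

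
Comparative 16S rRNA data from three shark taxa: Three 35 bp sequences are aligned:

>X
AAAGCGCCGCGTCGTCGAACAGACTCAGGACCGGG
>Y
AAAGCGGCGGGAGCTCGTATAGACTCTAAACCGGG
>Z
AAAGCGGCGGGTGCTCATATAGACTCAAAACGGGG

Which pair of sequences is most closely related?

Y and Z

X–Y: 10/35 differ, p = 0.286, d = 0.360.
X–Z: 10/35 differ, p = 0.286, d = 0.360.
Y–Z: 4/35 differ, p = 0.114, d = 0.124.
The smallest distance is between Y and Z.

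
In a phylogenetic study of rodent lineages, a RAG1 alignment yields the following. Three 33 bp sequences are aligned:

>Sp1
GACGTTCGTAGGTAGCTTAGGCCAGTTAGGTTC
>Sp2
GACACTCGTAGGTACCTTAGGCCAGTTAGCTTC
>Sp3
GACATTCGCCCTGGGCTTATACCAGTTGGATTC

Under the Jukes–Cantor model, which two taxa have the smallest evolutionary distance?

Sp1–Sp2: 4/33 differ, p = 0.121, d = 0.132.
Sp1–Sp3: 11/33 differ, p = 0.333, d = 0.441.
Sp2–Sp3: 12/33 differ, p = 0.364, d = 0.497.
The smallest distance is between Sp1 and Sp2.

Sp1 and Sp2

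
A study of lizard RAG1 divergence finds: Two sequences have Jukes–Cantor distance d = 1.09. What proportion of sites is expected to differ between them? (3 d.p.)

p = (3/4)(1 − e^(−4d/3)) = 0.75 × (1 − e^(-1.453333)) = 0.75 × (1 − 0.233790) = 0.574658.

0.575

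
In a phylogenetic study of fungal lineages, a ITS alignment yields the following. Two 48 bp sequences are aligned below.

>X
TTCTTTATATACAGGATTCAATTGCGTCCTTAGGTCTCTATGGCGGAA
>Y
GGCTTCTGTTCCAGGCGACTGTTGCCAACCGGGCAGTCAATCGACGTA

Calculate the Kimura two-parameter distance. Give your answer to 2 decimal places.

Of 48 sites, 4 differences are transitions and 22 are transversions, so P = 4/48 ≈ 0.083333 and Q = 22/48 ≈ 0.458333.
Under the Kimura two-parameter model, d = −½ ln(1 − 2P − Q) − ¼ ln(1 − 2Q).
1 − 2P − Q = 0.375001, giving −½ ln(0.375001) = 0.490413.
1 − 2Q = 0.083334, giving −¼ ln(0.083334) = 0.621225.
d = 0.490413 + 0.621225 = 1.111638.

1.11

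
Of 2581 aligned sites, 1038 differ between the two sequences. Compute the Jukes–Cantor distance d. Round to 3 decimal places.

p = 1038/2581 ≈ 0.40217.
d = −(3/4) ln(1 − 4p/3) = −0.75 ln(1 − 0.536227) = −0.75 ln(0.463773)
  = −0.75 × (-0.768360) = 0.576270 substitutions/site.

0.576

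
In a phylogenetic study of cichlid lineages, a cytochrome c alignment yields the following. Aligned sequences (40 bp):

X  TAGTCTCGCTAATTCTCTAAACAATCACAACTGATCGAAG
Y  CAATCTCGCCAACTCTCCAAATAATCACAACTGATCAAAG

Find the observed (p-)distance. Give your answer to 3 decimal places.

0.175

The sequences differ at 7 of 40 positions (sites 1, 3, 10, 13, 18, 22, 37).
p = 7/40 = 0.175.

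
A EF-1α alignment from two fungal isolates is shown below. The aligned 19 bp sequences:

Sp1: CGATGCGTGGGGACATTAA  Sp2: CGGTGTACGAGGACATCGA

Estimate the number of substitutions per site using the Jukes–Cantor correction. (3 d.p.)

0.507

The sequences differ at 7 of 19 sites (3, 6, 7, 8, 10, 17, 18), so p = 7/19 ≈ 0.368421.
d = −(3/4) ln(1 − 4p/3) = −0.75 ln(1 − 0.491228) = −0.75 ln(0.508772)
  = −0.75 × (-0.675755) = 0.506816 substitutions/site.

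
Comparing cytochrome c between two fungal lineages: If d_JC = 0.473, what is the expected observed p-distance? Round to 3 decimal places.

0.351

p = (3/4)(1 − e^(−4d/3)) = 0.75 × (1 − e^(-0.630667)) = 0.75 × (1 − 0.532237) = 0.350822.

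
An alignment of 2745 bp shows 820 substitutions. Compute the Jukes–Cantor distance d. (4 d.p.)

0.3810

p = 820/2745 ≈ 0.298725.
d = −(3/4) ln(1 − 4p/3) = −0.75 ln(1 − 0.3983) = −0.75 ln(0.6017)
  = −0.75 × (-0.507996) = 0.380997 substitutions/site.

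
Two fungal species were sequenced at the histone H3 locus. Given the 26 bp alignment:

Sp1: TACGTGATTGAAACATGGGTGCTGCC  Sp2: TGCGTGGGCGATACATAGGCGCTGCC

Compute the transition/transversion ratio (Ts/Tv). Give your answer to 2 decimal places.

2.50

Transitions are A↔G and C↔T; transversions are all other mismatches.
Transitions: 5. Transversions: 2.
R = 5/2 = 2.50.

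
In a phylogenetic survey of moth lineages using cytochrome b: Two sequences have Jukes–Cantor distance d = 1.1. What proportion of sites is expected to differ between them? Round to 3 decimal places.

p = (3/4)(1 − e^(−4d/3)) = 0.75 × (1 − e^(-1.466667)) = 0.75 × (1 − 0.230693) = 0.576980.

0.577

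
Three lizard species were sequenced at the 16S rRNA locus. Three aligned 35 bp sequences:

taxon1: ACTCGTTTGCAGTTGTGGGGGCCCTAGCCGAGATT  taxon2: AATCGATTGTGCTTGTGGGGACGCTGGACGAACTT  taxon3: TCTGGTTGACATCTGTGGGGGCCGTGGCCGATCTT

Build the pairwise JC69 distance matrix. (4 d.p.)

d(taxon1,taxon2) = 0.4073, d(taxon1,taxon3) = 0.3597, d(taxon2,taxon3) = 0.6355

taxon1–taxon2: 11/35 sites differ → p ≈ 0.314286, d = −0.75 ln(1 − 0.419048) = 0.407315 ≈ 0.4073.
taxon1–taxon3: 10/35 sites differ → p ≈ 0.285714, d = −0.75 ln(1 − 0.380952) = 0.359679 ≈ 0.3597.
taxon2–taxon3: 15/35 sites differ → p ≈ 0.428571, d = −0.75 ln(1 − 0.571428) = 0.635472 ≈ 0.6355.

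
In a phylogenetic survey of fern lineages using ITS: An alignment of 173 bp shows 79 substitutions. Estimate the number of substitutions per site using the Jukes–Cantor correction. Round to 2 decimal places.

0.70

p = 79/173 ≈ 0.456647.
d = −(3/4) ln(1 − 4p/3) = −0.75 ln(1 − 0.608863) = −0.75 ln(0.391137)
  = −0.75 × (-0.938697) = 0.704023 substitutions/site.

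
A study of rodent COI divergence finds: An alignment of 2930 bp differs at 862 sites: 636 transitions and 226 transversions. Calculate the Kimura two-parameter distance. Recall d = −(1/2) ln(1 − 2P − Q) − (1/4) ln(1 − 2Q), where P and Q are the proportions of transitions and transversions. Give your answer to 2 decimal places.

0.40

P = 636/2930 ≈ 0.217065 and Q = 226/2930 ≈ 0.077133.
Under the Kimura two-parameter model, d = −½ ln(1 − 2P − Q) − ¼ ln(1 − 2Q).
1 − 2P − Q = 0.488737, giving −½ ln(0.488737) = 0.357965.
1 − 2Q = 0.845734, giving −¼ ln(0.845734) = 0.041888.
d = 0.357965 + 0.041888 = 0.399853.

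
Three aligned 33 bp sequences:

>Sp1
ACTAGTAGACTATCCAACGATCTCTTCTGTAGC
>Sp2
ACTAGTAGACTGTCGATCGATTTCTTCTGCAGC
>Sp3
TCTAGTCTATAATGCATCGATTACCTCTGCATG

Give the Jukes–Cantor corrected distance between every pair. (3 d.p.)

Sp1–Sp2: 5/33 sites differ → p ≈ 0.151515, d = −0.75 ln(1 − 0.20202) = 0.169254 ≈ 0.169.
Sp1–Sp3: 13/33 sites differ → p ≈ 0.393939, d = −0.75 ln(1 − 0.525252) = 0.558728 ≈ 0.559.
Sp2–Sp3: 12/33 sites differ → p ≈ 0.363636, d = −0.75 ln(1 − 0.484848) = 0.497470 ≈ 0.497.

d(Sp1,Sp2) = 0.169, d(Sp1,Sp3) = 0.559, d(Sp2,Sp3) = 0.497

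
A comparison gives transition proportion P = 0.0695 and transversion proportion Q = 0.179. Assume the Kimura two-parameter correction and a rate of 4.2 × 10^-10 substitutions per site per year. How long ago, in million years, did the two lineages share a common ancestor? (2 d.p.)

359.71

Under the Kimura two-parameter model, d = −½ ln(1 − 2P − Q) − ¼ ln(1 − 2Q).
1 − 2P − Q = 0.682, giving −½ ln(0.682) = 0.191363.
1 − 2Q = 0.642, giving −¼ ln(0.642) = 0.110792.
d = 0.191363 + 0.110792 = 0.302155.
Under a molecular clock d = 2μt, so t = d/(2μ) = 0.302155 / (2 × 4.2 × 10^-10) = 359.71 million years.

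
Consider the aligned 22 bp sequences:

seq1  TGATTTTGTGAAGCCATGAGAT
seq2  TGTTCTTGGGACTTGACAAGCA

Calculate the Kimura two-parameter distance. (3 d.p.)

Of 22 sites, 4 differences are transitions and 7 are transversions, so P = 4/22 ≈ 0.181818 and Q = 7/22 ≈ 0.318182.
Under the Kimura two-parameter model, d = −½ ln(1 − 2P − Q) − ¼ ln(1 − 2Q).
1 − 2P − Q = 0.318182, giving −½ ln(0.318182) = 0.572566.
1 − 2Q = 0.363636, giving −¼ ln(0.363636) = 0.252900.
d = 0.572566 + 0.252900 = 0.825466.

0.825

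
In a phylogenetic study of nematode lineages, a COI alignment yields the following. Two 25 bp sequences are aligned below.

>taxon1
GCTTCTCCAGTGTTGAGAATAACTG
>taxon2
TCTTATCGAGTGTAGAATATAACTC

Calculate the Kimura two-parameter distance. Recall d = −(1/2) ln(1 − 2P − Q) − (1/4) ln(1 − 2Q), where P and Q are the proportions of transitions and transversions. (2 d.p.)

Of 25 sites, 1 differences are transitions and 6 are transversions, so P = 1/25 = 0.04 and Q = 6/25 = 0.24.
Under the Kimura two-parameter model, d = −½ ln(1 − 2P − Q) − ¼ ln(1 − 2Q).
1 − 2P − Q = 0.68, giving −½ ln(0.68) = 0.192831.
1 − 2Q = 0.52, giving −¼ ln(0.52) = 0.163482.
d = 0.192831 + 0.163482 = 0.356313.

0.36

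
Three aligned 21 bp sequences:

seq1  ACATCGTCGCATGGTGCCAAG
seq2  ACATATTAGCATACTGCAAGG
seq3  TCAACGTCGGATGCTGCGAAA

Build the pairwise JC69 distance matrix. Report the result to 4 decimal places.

seq1–seq2: 7/21 sites differ → p ≈ 0.333333, d = −0.75 ln(1 − 0.444444) = 0.440839 ≈ 0.4408.
seq1–seq3: 6/21 sites differ → p ≈ 0.285714, d = −0.75 ln(1 − 0.380952) = 0.359679 ≈ 0.3597.
seq2–seq3: 10/21 sites differ → p ≈ 0.47619, d = −0.75 ln(1 − 0.63492) = 0.755729 ≈ 0.7557.

d(seq1,seq2) = 0.4408, d(seq1,seq3) = 0.3597, d(seq2,seq3) = 0.7557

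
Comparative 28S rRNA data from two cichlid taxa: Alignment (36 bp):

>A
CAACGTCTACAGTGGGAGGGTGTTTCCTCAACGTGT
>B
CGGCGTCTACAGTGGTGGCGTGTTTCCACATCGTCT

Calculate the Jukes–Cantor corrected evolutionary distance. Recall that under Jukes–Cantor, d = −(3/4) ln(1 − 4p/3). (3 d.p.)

The sequences differ at 8 of 36 sites (2, 3, 16, 17, 19, 28, 31, 35), so p = 8/36 ≈ 0.222222.
d = −(3/4) ln(1 − 4p/3) = −0.75 ln(1 − 0.296296) = −0.75 ln(0.703704)
  = −0.75 × (-0.351397) = 0.263548 substitutions/site.

0.264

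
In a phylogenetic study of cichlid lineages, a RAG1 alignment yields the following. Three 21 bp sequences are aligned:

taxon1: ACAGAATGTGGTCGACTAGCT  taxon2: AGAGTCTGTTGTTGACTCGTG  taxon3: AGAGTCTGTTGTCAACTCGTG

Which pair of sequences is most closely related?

taxon1–taxon2: 8/21 differ, p = 0.381, d = 0.532.
taxon1–taxon3: 8/21 differ, p = 0.381, d = 0.532.
taxon2–taxon3: 2/21 differ, p = 0.095, d = 0.102.
The smallest distance is between taxon2 and taxon3.

taxon2 and taxon3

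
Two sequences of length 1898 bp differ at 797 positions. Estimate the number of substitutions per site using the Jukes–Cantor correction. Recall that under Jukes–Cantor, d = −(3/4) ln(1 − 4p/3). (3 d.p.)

0.616

p = 797/1898 ≈ 0.419916.
d = −(3/4) ln(1 − 4p/3) = −0.75 ln(1 − 0.559888) = −0.75 ln(0.440112)
  = −0.75 × (-0.820726) = 0.615545 substitutions/site.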